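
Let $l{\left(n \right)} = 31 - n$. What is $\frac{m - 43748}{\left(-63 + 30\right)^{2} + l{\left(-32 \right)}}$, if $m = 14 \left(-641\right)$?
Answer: $- \frac{2929}{64} \approx -45.766$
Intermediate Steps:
$m = -8974$
$\frac{m - 43748}{\left(-63 + 30\right)^{2} + l{\left(-32 \right)}} = \frac{-8974 - 43748}{\left(-63 + 30\right)^{2} + \left(31 - -32\right)} = - \frac{52722}{\left(-33\right)^{2} + \left(31 + 32\right)} = - \frac{52722}{1089 + 63} = - \frac{52722}{1152} = \left(-52722\right) \frac{1}{1152} = - \frac{2929}{64}$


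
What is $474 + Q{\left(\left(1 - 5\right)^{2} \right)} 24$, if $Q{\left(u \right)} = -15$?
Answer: $114$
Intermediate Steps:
$474 + Q{\left(\left(1 - 5\right)^{2} \right)} 24 = 474 - 360 = 114$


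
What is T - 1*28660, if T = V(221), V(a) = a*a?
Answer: 20181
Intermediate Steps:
V(a) = a²
T = 48841 (T = 221² = 48841)
T - 1*28660 = 48841 - 1*28660 = 48841 - 28660 = 20181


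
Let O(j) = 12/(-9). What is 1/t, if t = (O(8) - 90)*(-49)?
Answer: 3/13426 ≈ 0.00022345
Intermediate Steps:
O(j) = -4/3 (O(j) = 12*(-1/9) = -4/3)
t = 13426/3 (t = (-4/3 - 90)*(-49) = -274/3*(-49) = 13426/3 ≈ 4475.3)
1/t = 1/(13426/3) = 3/13426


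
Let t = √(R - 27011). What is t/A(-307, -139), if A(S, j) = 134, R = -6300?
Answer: I*√33311/134 ≈ 1.362*I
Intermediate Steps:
t = I*√33311 (t = √(-6300 - 27011) = √(-33311) = I*√33311 ≈ 182.51*I)
t/A(-307, -139) = (I*√33311)/134 = (I*√33311)*(1/134) = I*√33311/134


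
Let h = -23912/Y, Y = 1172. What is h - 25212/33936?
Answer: -17521377/828604 ≈ -21.146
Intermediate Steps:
h = -5978/293 (h = -23912/1172 = -23912*1/1172 = -5978/293 ≈ -20.403)
h - 25212/33936 = -5978/293 - 25212/33936 = -5978/293 - 25212*1/33936 = -5978/293 - 2101/2828 = -17521377/828604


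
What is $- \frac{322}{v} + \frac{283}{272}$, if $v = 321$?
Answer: $\frac{3259}{87312} \approx 0.037326$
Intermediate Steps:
$- \frac{322}{v} + \frac{283}{272} = - \frac{322}{321} + \frac{283}{272} = \frac{3259}{87312}$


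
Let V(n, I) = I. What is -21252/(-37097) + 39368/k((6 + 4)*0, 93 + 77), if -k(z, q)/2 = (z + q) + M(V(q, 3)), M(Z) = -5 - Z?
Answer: -363387262/3004857 ≈ -120.93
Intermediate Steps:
k(z, q) = 16 - 2*q - 2*z (k(z, q) = -2*((z + q) + (-5 - 1*3)) = -2*((q + z) + (-5 - 3)) = -2*((q + z) - 8) = -2*(-8 + q + z) = 16 - 2*q - 2*z)
-21252/(-37097) + 39368/k((6 + 4)*0, 93 + 77) = -21252/(-37097) + 39368/(16 - 2*(93 + 77) - 2*(6 + 4)*0) = -21252*(-1/37097) + 39368/(16 - 2*170 - 20*0) = 21252/37097 + 39368/(16 - 340 - 2*0) = 21252/37097 + 39368/(16 - 340 + 0) = 21252/37097 + 39368/(-324) = 21252/37097 + 39368*(-1/324) = 21252/37097 - 9842/81 = -363387262/3004857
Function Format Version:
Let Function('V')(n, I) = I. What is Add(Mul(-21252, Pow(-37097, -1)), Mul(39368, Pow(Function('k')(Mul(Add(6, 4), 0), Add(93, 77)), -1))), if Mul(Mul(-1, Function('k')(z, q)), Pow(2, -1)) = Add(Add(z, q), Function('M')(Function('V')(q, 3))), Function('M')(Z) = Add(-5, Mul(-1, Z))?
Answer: Rational(-363387262, 3004857) ≈ -120.93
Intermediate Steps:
Function('k')(z, q) = Add(16, Mul(-2, q), Mul(-2, z)) (Function('k')(z, q) = Mul(-2, Add(Add(z, q), Add(-5, Mul(-1, 3)))) = Mul(-2, Add(Add(q, z), Add(-5, -3))) = Mul(-2, Add(Add(q, z), -8)) = Mul(-2, Add(-8, q, z)) = Add(16, Mul(-2, q), Mul(-2, z)))
Add(Mul(-21252, Pow(-37097, -1)), Mul(39368, Pow(Function('k')(Mul(Add(6, 4), 0), Add(93, 77)), -1))) = Add(Mul(-21252, Pow(-37097, -1)), Mul(39368, Pow(Add(16, Mul(-2, Add(93, 77)), Mul(-2, Mul(Add(6, 4), 0))), -1))) = Add(Mul(-21252, Rational(-1, 37097)), Mul(39368, Pow(Add(16, Mul(-2, 170), Mul(-2, Mul(10, 0))), -1))) = Add(Rational(21252, 37097), Mul(39368, Pow(Add(16, -340, Mul(-2, 0)), -1))) = Add(Rational(21252, 37097), Mul(39368, Pow(Add(16, -340, 0), -1))) = Add(Rational(21252, 37097), Mul(39368, Pow(-324, -1))) = Add(Rational(21252, 37097), Mul(39368, Rational(-1, 324))) = Add(Rational(21252, 37097), Rational(-9842, 81)) = Rational(-363387262, 3004857)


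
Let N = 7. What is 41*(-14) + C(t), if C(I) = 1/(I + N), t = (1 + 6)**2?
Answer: -32143/56 ≈ -573.98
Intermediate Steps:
t = 49 (t = 7**2 = 49)
C(I) = 1/(7 + I) (C(I) = 1/(I + 7) = 1/(7 + I))
41*(-14) + C(t) = 41*(-14) + 1/(7 + 49) = -574 + 1/56 = -32143/56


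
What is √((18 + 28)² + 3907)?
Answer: √6023 ≈ 77.608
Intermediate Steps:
√((18 + 28)² + 3907) = √(46² + 3907) = √(2116 + 3907) = √6023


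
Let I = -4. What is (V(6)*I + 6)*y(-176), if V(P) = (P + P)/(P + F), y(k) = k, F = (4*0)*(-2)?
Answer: 352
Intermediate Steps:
F = 0 (F = 0*(-2) = 0)
V(P) = 2 (V(P) = (P + P)/(P + 0) = (2*P)/P = 2)
(V(6)*I + 6)*y(-176) = (2*(-4) + 6)*(-176) = (-8 + 6)*(-176) = -2*(-176) = 352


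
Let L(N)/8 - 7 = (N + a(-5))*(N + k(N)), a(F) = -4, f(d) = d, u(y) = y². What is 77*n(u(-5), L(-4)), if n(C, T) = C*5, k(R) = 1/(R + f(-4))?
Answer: 9625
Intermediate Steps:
k(R) = 1/(-4 + R) (k(R) = 1/(R - 4) = 1/(-4 + R))
L(N) = 56 + 8*(-4 + N)*(N + 1/(-4 + N)) (L(N) = 56 + 8*((N - 4)*(N + 1/(-4 + N))) = 56 + 8*((-4 + N)*(N + 1/(-4 + N))) = 56 + 8*(-4 + N)*(N + 1/(-4 + N)))
n(C, T) = 5*C
77*n(u(-5), L(-4)) = 77*(5*(-5)²) = 77*(5*25) = 77*125 = 9625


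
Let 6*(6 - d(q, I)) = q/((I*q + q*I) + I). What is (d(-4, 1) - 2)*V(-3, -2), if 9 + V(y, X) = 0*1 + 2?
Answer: -82/3 ≈ -27.333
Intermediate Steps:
V(y, X) = -7 (V(y, X) = -9 + (0*1 + 2) = -9 + (0 + 2) = -9 + 2 = -7)
d(q, I) = 6 - q/(6*(I + 2*I*q)) (d(q, I) = 6 - q/(6*((I*q + q*I) + I)) = 6 - q/(6*((I*q + I*q) + I)) = 6 - q/(6*(2*I*q + I)) = 6 - q/(6*(I + 2*I*q)))
(d(-4, 1) - 2)*V(-3, -2) = ((⅙)*(-1*(-4) + 36*1 + 72*1*(-4))/(1*(1 + 2*(-4))) - 2)*(-7) = ((⅙)*1*(4 + 36 - 288)/(1 - 8) - 2)*(-7) = ((⅙)*1*(-248)/(-7) - 2)*(-7) = ((⅙)*1*(-⅐)*(-248) - 2)*(-7) = (124/21 - 2)*(-7) = (82/21)*(-7) = -82/3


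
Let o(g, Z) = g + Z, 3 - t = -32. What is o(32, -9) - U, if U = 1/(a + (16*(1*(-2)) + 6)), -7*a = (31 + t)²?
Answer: 104381/4538 ≈ 23.002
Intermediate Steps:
t = 35 (t = 3 - 1*(-32) = 3 + 32 = 35)
a = -4356/7 (a = -(31 + 35)²/7 = -⅐*66² = -⅐*4356 = -4356/7 ≈ -622.29)
o(g, Z) = Z + g
U = -7/4538 (U = 1/(-4356/7 + (16*(1*(-2)) + 6)) = 1/(-4356/7 + (16*(-2) + 6)) = 1/(-4356/7 + (-32 + 6)) = 1/(-4356/7 - 26) = 1/(-4538/7) = -7/4538 ≈ -0.0015425)
o(32, -9) - U = (-9 + 32) - 1*(-7/4538) = 23 + 7/4538 = 104381/4538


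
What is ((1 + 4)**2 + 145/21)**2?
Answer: 448900/441 ≈ 1017.9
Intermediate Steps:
((1 + 4)**2 + 145/21)**2 = (5**2 + 145*(1/21))**2 = (25 + 145/21)**2 = (670/21)**2 = 448900/441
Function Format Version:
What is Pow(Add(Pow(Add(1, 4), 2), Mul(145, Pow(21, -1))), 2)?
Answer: Rational(448900, 441) ≈ 1017.9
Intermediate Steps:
Pow(Add(Pow(Add(1, 4), 2), Mul(145, Pow(21, -1))), 2) = Pow(Add(Pow(5, 2), Mul(145, Rational(1, 21))), 2) = Pow(Add(25, Rational(145, 21)), 2) = Pow(Rational(670, 21), 2) = Rational(448900, 441)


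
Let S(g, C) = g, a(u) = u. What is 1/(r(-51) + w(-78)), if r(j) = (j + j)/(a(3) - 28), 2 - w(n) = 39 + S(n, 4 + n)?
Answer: 25/1127 ≈ 0.022183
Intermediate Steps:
w(n) = -37 - n (w(n) = 2 - (39 + n) = 2 + (-39 - n) = -37 - n)
r(j) = -2*j/25 (r(j) = (j + j)/(3 - 28) = (2*j)/(-25) = (2*j)*(-1/25) = -2*j/25)
1/(r(-51) + w(-78)) = 1/(-2/25*(-51) + (-37 - 1*(-78))) = 1/(102/25 + (-37 + 78)) = 1/(102/25 + 41) = 1/(1127/25) = 25/1127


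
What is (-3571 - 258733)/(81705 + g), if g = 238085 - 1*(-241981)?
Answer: -37472/80253 ≈ -0.46692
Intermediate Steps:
g = 480066 (g = 238085 + 241981 = 480066)
(-3571 - 258733)/(81705 + g) = (-3571 - 258733)/(81705 + 480066) = -262304/561771 = -262304*1/561771 = -37472/80253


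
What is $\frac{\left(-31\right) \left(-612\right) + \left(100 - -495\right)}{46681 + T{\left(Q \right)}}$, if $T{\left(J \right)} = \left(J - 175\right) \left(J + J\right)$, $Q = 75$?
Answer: $\frac{19567}{31681} \approx 0.61763$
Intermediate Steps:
$T{\left(J \right)} = 2 J \left(-175 + J\right)$ ($T{\left(J \right)} = \left(-175 + J\right) 2 J = 2 J \left(-175 + J\right)$)
$\frac{\left(-31\right) \left(-612\right) + \left(100 - -495\right)}{46681 + T{\left(Q \right)}} = \frac{\left(-31\right) \left(-612\right) + \left(100 - -495\right)}{46681 + 2 \cdot 75 \left(-175 + 75\right)} = \frac{18972 + \left(100 + 495\right)}{46681 + 2 \cdot 75 \left(-100\right)} = \frac{18972 + 595}{46681 - 15000} = \frac{19567}{31681}$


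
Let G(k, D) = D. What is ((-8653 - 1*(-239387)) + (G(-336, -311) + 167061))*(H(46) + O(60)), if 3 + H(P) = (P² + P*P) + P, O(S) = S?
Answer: 1723093140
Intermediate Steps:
H(P) = -3 + P + 2*P² (H(P) = -3 + ((P² + P*P) + P) = -3 + ((P² + P²) + P) = -3 + (2*P² + P) = -3 + (P + 2*P²) = -3 + P + 2*P²)
((-8653 - 1*(-239387)) + (G(-336, -311) + 167061))*(H(46) + O(60)) = ((-8653 - 1*(-239387)) + (-311 + 167061))*((-3 + 46 + 2*46²) + 60) = ((-8653 + 239387) + 166750)*((-3 + 46 + 2*2116) + 60) = (230734 + 166750)*((-3 + 46 + 4232) + 60) = 397484*(4275 + 60) = 397484*4335 = 1723093140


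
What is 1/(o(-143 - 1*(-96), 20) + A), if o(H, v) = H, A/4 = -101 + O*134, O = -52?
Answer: -1/28323 ≈ -3.5307e-5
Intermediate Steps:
A = -28276 (A = 4*(-101 - 52*134) = 4*(-101 - 6968) = 4*(-7069) = -28276)
1/(o(-143 - 1*(-96), 20) + A) = 1/((-143 - 1*(-96)) - 28276) = 1/((-143 + 96) - 28276) = 1/(-47 - 28276) = 1/(-28323) = -1/28323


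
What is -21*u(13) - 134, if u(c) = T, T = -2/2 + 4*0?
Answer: -113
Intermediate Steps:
T = -1 (T = -2*1/2 + 0 = -1 + 0 = -1)
u(c) = -1
-21*u(13) - 134 = -21*(-1) - 134 = 21 - 134 = -113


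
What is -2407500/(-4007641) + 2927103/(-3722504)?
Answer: -2768849614023/14918459653064 ≈ -0.18560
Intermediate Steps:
-2407500/(-4007641) + 2927103/(-3722504) = -2407500*(-1/4007641) + 2927103*(-1/3722504) = 2407500/4007641 - 2927103/3722504 = -2768849614023/14918459653064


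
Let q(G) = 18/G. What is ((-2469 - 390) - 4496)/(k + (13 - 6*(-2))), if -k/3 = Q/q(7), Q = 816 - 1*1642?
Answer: -22065/2966 ≈ -7.4393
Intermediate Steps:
Q = -826 (Q = 816 - 1642 = -826)
k = 2891/3 (k = -(-2478)/(18/7) = -(-2478)/(18*(1/7)) = -(-2478)/18/7 = -(-2478)*7/18 = -3*(-2891/9) = 2891/3 ≈ 963.67)
((-2469 - 390) - 4496)/(k + (13 - 6*(-2))) = ((-2469 - 390) - 4496)/(2891/3 + (13 - 6*(-2))) = (-2859 - 4496)/(2891/3 + (13 + 12)) = -7355/(2891/3 + 25) = -7355/2966/3 = -7355*3/2966 = -22065/2966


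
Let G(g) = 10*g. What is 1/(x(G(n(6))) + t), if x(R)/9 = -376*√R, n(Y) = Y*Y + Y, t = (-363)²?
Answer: 14641/1394828649 + 752*√105/1394828649 ≈ 1.6021e-5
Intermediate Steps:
t = 131769
n(Y) = Y + Y² (n(Y) = Y² + Y = Y + Y²)
x(R) = -3384*√R (x(R) = 9*(-376*√R) = -3384*√R)
1/(x(G(n(6))) + t) = 1/(-3384*√10*(√6*√(1 + 6)) + 131769) = 1/(-3384*√10*√42 + 131769) = 1/(-3384*2*√105 + 131769) = 1/(-6768*√105 + 131769) = 1/(131769 - 6768*√105)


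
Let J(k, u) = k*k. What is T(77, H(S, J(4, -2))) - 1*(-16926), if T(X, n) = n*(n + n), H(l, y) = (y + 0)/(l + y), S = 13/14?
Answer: 950816846/56169 ≈ 16928.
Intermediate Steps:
J(k, u) = k²
S = 13/14 (S = 13*(1/14) = 13/14 ≈ 0.92857)
H(l, y) = y/(l + y)
T(X, n) = 2*n² (T(X, n) = n*(2*n) = 2*n²)
T(77, H(S, J(4, -2))) - 1*(-16926) = 2*(4²/(13/14 + 4²))² - 1*(-16926) = 2*(16/(13/14 + 16))² + 16926 = 2*(16/(237/14))² + 16926 = 2*(16*(14/237))² + 16926 = 2*(224/237)² + 16926 = 2*(50176/56169) + 16926 = 100352/56169 + 16926 = 950816846/56169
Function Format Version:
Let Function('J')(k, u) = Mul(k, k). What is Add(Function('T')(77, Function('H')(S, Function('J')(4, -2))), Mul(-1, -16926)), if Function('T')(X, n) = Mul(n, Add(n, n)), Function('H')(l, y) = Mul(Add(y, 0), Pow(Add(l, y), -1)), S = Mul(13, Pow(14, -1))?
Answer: Rational(950816846, 56169) ≈ 16928.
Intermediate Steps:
Function('J')(k, u) = Pow(k, 2)
S = Rational(13, 14) (S = Mul(13, Rational(1, 14)) = Rational(13, 14) ≈ 0.92857)
Function('H')(l, y) = Mul(y, Pow(Add(l, y), -1))
Function('T')(X, n) = Mul(2, Pow(n, 2)) (Function('T')(X, n) = Mul(n, Mul(2, n)) = Mul(2, Pow(n, 2)))
Add(Function('T')(77, Function('H')(S, Function('J')(4, -2))), Mul(-1, -16926)) = Add(Mul(2, Pow(Mul(Pow(4, 2), Pow(Add(Rational(13, 14), Pow(4, 2)), -1)), 2)), Mul(-1, -16926)) = Add(Mul(2, Pow(Mul(16, Pow(Add(Rational(13, 14), 16), -1)), 2)), 16926) = Add(Mul(2, Pow(Mul(16, Pow(Rational(237, 14), -1)), 2)), 16926) = Add(Mul(2, Pow(Mul(16, Rational(14, 237)), 2)), 16926) = Add(Mul(2, Pow(Rational(224, 237), 2)), 16926) = Add(Mul(2, Rational(50176, 56169)), 16926) = Add(Rational(100352, 56169), 16926) = Rational(950816846, 56169)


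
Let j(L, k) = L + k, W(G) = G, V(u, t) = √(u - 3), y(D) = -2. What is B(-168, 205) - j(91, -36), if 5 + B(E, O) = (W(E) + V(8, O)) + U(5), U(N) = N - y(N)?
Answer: -221 + √5 ≈ -218.76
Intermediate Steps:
V(u, t) = √(-3 + u)
U(N) = 2 + N (U(N) = N - 1*(-2) = N + 2 = 2 + N)
B(E, O) = 2 + E + √5 (B(E, O) = -5 + ((E + √(-3 + 8)) + (2 + 5)) = -5 + ((E + √5) + 7) = -5 + (7 + E + √5) = 2 + E + √5)
B(-168, 205) - j(91, -36) = (2 - 168 + √5) - (91 - 36) = (-166 + √5) - 1*55 = (-166 + √5) - 55 = -221 + √5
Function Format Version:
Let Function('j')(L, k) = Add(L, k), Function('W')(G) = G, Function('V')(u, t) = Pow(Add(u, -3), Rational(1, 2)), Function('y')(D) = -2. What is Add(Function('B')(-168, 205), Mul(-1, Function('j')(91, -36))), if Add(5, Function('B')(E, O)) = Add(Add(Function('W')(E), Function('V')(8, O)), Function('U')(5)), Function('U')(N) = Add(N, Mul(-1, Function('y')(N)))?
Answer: Add(-221, Pow(5, Rational(1, 2))) ≈ -218.76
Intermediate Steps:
Function('V')(u, t) = Pow(Add(-3, u), Rational(1, 2))
Function('U')(N) = Add(2, N) (Function('U')(N) = Add(N, Mul(-1, -2)) = Add(N, 2) = Add(2, N))
Function('B')(E, O) = Add(2, E, Pow(5, Rational(1, 2))) (Function('B')(E, O) = Add(-5, Add(Add(E, Pow(Add(-3, 8), Rational(1, 2))), Add(2, 5))) = Add(-5, Add(Add(E, Pow(5, Rational(1, 2))), 7)) = Add(-5, Add(7, E, Pow(5, Rational(1, 2)))) = Add(2, E, Pow(5, Rational(1, 2))))
Add(Function('B')(-168, 205), Mul(-1, Function('j')(91, -36))) = Add(Add(2, -168, Pow(5, Rational(1, 2))), Mul(-1, Add(91, -36))) = Add(Add(-166, Pow(5, Rational(1, 2))), Mul(-1, 55)) = Add(Add(-166, Pow(5, Rational(1, 2))), -55) = Add(-221, Pow(5, Rational(1, 2)))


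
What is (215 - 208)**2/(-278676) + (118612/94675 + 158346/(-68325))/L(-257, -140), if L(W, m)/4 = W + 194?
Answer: 681271890107/168248537963100 ≈ 0.0040492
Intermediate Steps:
L(W, m) = 776 + 4*W (L(W, m) = 4*(W + 194) = 4*(194 + W) = 776 + 4*W)
(215 - 208)**2/(-278676) + (118612/94675 + 158346/(-68325))/L(-257, -140) = (215 - 208)**2/(-278676) + (118612/94675 + 158346/(-68325))/(776 + 4*(-257)) = 7**2*(-1/278676) + (118612*(1/94675) + 158346*(-1/68325))/(776 - 1028) = 49*(-1/278676) + (118612/94675 - 52782/22775)/(-252) = -49/278676 - 91829902/86248925*(-1/252) = -49/278676 + 45914951/10867364550 = 681271890107/168248537963100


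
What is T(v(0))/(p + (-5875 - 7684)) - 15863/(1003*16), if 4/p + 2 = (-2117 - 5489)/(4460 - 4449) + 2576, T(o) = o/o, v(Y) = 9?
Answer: -278396321703/281622067184 ≈ -0.98855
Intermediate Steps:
T(o) = 1
p = 11/5177 (p = 4/(-2 + ((-2117 - 5489)/(4460 - 4449) + 2576)) = 4/(-2 + (-7606/11 + 2576)) = 4/(-2 + 20730/11) = 4/(20708/11) = 4*(11/20708) = 11/5177 ≈ 0.0021248)
T(v(0))/(p + (-5875 - 7684)) - 15863/(1003*16) = 1/(11/5177 + (-5875 - 7684)) - 15863/(1003*16) = 1/(11/5177 - 13559) - 15863/16048 = 1/(-70194932/5177) - 15863*1/16048 = 1*(-5177/70194932) - 15863/16048 = -5177/70194932 - 15863/16048 = -278396321703/281622067184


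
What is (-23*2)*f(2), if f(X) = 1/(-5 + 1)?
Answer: 23/2 ≈ 11.500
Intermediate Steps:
f(X) = -1/4 (f(X) = 1/(-4) = -1/4)
(-23*2)*f(2) = -23*2*(-1/4) = -46*(-1/4) = 23/2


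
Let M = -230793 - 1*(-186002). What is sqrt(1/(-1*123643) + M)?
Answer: I*sqrt(684746508715802)/123643 ≈ 211.64*I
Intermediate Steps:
M = -44791 (M = -230793 + 186002 = -44791)
sqrt(1/(-1*123643) + M) = sqrt(1/(-1*123643) - 44791) = sqrt(1/(-123643) - 44791) = sqrt(-1/123643 - 44791) = sqrt(-5538093614/123643) = I*sqrt(684746508715802)/123643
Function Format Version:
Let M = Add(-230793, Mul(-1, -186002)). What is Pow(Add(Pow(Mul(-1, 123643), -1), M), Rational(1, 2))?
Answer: Mul(Rational(1, 123643), I, Pow(684746508715802, Rational(1, 2))) ≈ Mul(211.64, I)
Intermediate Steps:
M = -44791 (M = Add(-230793, 186002) = -44791)
Pow(Add(Pow(Mul(-1, 123643), -1), M), Rational(1, 2)) = Pow(Add(Pow(Mul(-1, 123643), -1), -44791), Rational(1, 2)) = Pow(Add(Pow(-123643, -1), -44791), Rational(1, 2)) = Pow(Add(Rational(-1, 123643), -44791), Rational(1, 2)) = Pow(Rational(-5538093614, 123643), Rational(1, 2)) = Mul(Rational(1, 123643), I, Pow(684746508715802, Rational(1, 2)))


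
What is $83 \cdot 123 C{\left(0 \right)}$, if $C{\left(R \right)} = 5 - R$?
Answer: $51045$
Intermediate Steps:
$83 \cdot 123 C{\left(0 \right)} = 83 \cdot 123 \left(5 - 0\right) = 10209 \left(5 + 0\right) = 10209 \cdot 5 = 51045$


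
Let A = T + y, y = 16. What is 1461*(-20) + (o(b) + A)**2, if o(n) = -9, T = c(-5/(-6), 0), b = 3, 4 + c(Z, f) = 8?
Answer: -29099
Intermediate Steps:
c(Z, f) = 4 (c(Z, f) = -4 + 8 = 4)
T = 4
A = 20 (A = 4 + 16 = 20)
1461*(-20) + (o(b) + A)**2 = 1461*(-20) + (-9 + 20)**2 = -29220 + 11**2 = -29220 + 121 = -29099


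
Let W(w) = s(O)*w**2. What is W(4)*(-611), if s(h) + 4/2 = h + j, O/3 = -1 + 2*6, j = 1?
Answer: -312832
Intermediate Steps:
O = 33 (O = 3*(-1 + 2*6) = 3*(-1 + 12) = 3*11 = 33)
s(h) = -1 + h (s(h) = -2 + (h + 1) = -2 + (1 + h) = -1 + h)
W(w) = 32*w**2 (W(w) = (-1 + 33)*w**2 = 32*w**2)
W(4)*(-611) = (32*4**2)*(-611) = (32*16)*(-611) = 512*(-611) = -312832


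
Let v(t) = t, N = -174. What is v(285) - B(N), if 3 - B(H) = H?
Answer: 108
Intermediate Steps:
B(H) = 3 - H
v(285) - B(N) = 285 - (3 - 1*(-174)) = 285 - (3 + 174) = 285 - 1*177 = 285 - 177 = 108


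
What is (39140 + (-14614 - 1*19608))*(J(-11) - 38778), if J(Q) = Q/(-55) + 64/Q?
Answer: -10490580882/55 ≈ -1.9074e+8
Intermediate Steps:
J(Q) = 64/Q - Q/55 (J(Q) = Q*(-1/55) + 64/Q = -Q/55 + 64/Q = 64/Q - Q/55)
(39140 + (-14614 - 1*19608))*(J(-11) - 38778) = (39140 + (-14614 - 1*19608))*((64/(-11) - 1/55*(-11)) - 38778) = (39140 + (-14614 - 19608))*((64*(-1/11) + ⅕) - 38778) = (39140 - 34222)*((-64/11 + ⅕) - 38778) = 4918*(-309/55 - 38778) = 4918*(-2133099/55) = -10490580882/55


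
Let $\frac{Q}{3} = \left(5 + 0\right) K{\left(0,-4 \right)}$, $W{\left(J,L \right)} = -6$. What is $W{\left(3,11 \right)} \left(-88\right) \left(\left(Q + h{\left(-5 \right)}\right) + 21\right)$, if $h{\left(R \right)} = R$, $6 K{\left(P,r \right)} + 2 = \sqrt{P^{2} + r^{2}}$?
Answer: $11088$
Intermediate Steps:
$K{\left(P,r \right)} = - \frac{1}{3} + \frac{\sqrt{P^{2} + r^{2}}}{6}$
$Q = 5$ ($Q = 3 \left(5 + 0\right) \left(- \frac{1}{3} + \frac{\sqrt{0^{2} + \left(-4\right)^{2}}}{6}\right) = 3 \cdot 5 \left(- \frac{1}{3} + \frac{\sqrt{0 + 16}}{6}\right) = 3 \cdot 5 \left(- \frac{1}{3} + \frac{\sqrt{16}}{6}\right) = 3 \cdot 5 \left(- \frac{1}{3} + \frac{1}{6} \cdot 4\right) = 3 \cdot 5 \left(- \frac{1}{3} + \frac{2}{3}\right) = 3 \cdot 5 \cdot \frac{1}{3} = 3 \cdot \frac{5}{3} = 5$)
$W{\left(3,11 \right)} \left(-88\right) \left(\left(Q + h{\left(-5 \right)}\right) + 21\right) = \left(-6\right) \left(-88\right) \left(\left(5 - 5\right) + 21\right) = 528 \left(0 + 21\right) = 528 \cdot 21 = 11088$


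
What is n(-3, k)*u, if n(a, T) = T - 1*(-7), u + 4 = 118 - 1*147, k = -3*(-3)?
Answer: -528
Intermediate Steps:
k = 9
u = -33 (u = -4 + (118 - 1*147) = -4 + (118 - 147) = -4 - 29 = -33)
n(a, T) = 7 + T (n(a, T) = T + 7 = 7 + T)
n(-3, k)*u = (7 + 9)*(-33) = 16*(-33) = -528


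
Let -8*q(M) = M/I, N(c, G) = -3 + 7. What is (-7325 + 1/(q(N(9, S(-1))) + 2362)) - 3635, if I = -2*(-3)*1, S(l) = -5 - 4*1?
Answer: -310639268/28343 ≈ -10960.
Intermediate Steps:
S(l) = -9 (S(l) = -5 - 4 = -9)
N(c, G) = 4
I = 6 (I = 6*1 = 6)
q(M) = -M/48 (q(M) = -M/(8*6) = -M/48)
(-7325 + 1/(q(N(9, S(-1))) + 2362)) - 3635 = (-7325 + 1/(-1/48*4 + 2362)) - 3635 = (-7325 + 1/(-1/12 + 2362)) - 3635 = (-7325 + 1/(28343/12)) - 3635 = (-7325 + 12/28343) - 3635 = -207612463/28343 - 3635 = -310639268/28343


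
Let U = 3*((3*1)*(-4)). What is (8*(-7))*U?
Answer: 2016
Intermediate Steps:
U = -36 (U = 3*(3*(-4)) = 3*(-12) = -36)
(8*(-7))*U = (8*(-7))*(-36) = -56*(-36) = 2016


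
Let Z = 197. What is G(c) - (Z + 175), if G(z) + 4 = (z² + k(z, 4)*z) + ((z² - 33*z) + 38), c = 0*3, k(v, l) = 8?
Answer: -338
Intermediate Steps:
c = 0
G(z) = 34 - 25*z + 2*z² (G(z) = -4 + ((z² + 8*z) + ((z² - 33*z) + 38)) = -4 + ((z² + 8*z) + (38 + z² - 33*z)) = -4 + (38 - 25*z + 2*z²) = 34 - 25*z + 2*z²)
G(c) - (Z + 175) = (34 - 25*0 + 2*0²) - (197 + 175) = (34 + 0 + 2*0) - 1*372 = (34 + 0 + 0) - 372 = 34 - 372 = -338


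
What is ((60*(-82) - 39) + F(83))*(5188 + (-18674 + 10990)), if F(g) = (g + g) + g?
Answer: 11756160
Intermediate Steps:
F(g) = 3*g (F(g) = 2*g + g = 3*g)
((60*(-82) - 39) + F(83))*(5188 + (-18674 + 10990)) = ((60*(-82) - 39) + 3*83)*(5188 + (-18674 + 10990)) = ((-4920 - 39) + 249)*(5188 - 7684) = (-4959 + 249)*(-2496) = -4710*(-2496) = 11756160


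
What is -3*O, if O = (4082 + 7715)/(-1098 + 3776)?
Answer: -35391/2678 ≈ -13.215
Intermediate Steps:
O = 11797/2678 ≈ 4.4052
-3*O = -3*11797/2678 = -35391/2678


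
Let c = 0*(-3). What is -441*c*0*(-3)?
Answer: 0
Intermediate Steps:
c = 0
-441*c*0*(-3) = -441*0*0*(-3) = -0*(-3) = -441*0 = 0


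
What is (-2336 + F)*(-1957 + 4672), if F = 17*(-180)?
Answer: -14650140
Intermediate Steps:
F = -3060
(-2336 + F)*(-1957 + 4672) = (-2336 - 3060)*(-1957 + 4672) = -5396*2715 = -14650140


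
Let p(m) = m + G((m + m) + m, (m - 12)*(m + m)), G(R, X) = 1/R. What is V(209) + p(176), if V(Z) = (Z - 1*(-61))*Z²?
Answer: 6227256289/528 ≈ 1.1794e+7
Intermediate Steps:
G(R, X) = 1/R
p(m) = m + 1/(3*m) (p(m) = m + 1/((m + m) + m) = m + 1/(2*m + m) = m + 1/(3*m))
V(Z) = Z²*(61 + Z) (V(Z) = (Z + 61)*Z² = (61 + Z)*Z² = Z²*(61 + Z))
V(209) + p(176) = 209²*(61 + 209) + (176 + (⅓)/176) = 43681*270 + (176 + (⅓)*(1/176)) = 11793870 + (176 + 1/528) = 11793870 + 92929/528 = 6227256289/528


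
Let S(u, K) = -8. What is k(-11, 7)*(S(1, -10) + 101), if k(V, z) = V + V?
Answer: -2046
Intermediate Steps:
k(V, z) = 2*V
k(-11, 7)*(S(1, -10) + 101) = (2*(-11))*(-8 + 101) = -22*93 = -2046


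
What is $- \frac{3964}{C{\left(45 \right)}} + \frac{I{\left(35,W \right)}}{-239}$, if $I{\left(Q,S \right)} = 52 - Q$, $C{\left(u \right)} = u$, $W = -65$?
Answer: $- \frac{948161}{10755} \approx -88.16$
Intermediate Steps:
$- \frac{3964}{C{\left(45 \right)}} + \frac{I{\left(35,W \right)}}{-239} = - \frac{3964}{45} + \frac{52 - 35}{-239} = \left(-3964\right) \frac{1}{45} + \left(52 - 35\right) \left(- \frac{1}{239}\right) = - \frac{3964}{45} + 17 \left(- \frac{1}{239}\right) = - \frac{3964}{45} - \frac{17}{239} = - \frac{948161}{10755}$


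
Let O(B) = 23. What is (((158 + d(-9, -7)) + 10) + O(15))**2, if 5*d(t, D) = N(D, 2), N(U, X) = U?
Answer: 898704/25 ≈ 35948.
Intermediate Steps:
d(t, D) = D/5
(((158 + d(-9, -7)) + 10) + O(15))**2 = (((158 + (1/5)*(-7)) + 10) + 23)**2 = (((158 - 7/5) + 10) + 23)**2 = ((783/5 + 10) + 23)**2 = (833/5 + 23)**2 = (948/5)**2 = 898704/25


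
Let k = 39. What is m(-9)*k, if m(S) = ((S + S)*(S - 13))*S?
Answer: -138996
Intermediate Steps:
m(S) = 2*S**2*(-13 + S) (m(S) = ((2*S)*(-13 + S))*S = (2*S*(-13 + S))*S = 2*S**2*(-13 + S))
m(-9)*k = (2*(-9)**2*(-13 - 9))*39 = (2*81*(-22))*39 = -3564*39 = -138996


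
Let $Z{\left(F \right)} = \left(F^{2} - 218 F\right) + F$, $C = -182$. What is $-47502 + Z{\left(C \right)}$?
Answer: $25116$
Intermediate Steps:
$Z{\left(F \right)} = F^{2} - 217 F$
$-47502 + Z{\left(C \right)} = -47502 - 182 \left(-217 - 182\right) = -47502 - -72618 = -47502 + 72618 = 25116$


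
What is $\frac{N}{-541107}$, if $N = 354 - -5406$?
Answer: $- \frac{640}{60123} \approx -0.010645$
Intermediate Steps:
$N = 5760$ ($N = 354 + 5406 = 5760$)
$\frac{N}{-541107} = \frac{5760}{-541107} = 5760 \left(- \frac{1}{541107}\right) = - \frac{640}{60123}$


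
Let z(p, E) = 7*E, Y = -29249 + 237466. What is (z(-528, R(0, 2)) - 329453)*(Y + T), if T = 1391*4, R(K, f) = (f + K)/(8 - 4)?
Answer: -140860087119/2 ≈ -7.0430e+10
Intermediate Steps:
R(K, f) = K/4 + f/4 (R(K, f) = (K + f)/4 = (K + f)*(¼) = K/4 + f/4)
Y = 208217
T = 5564
(z(-528, R(0, 2)) - 329453)*(Y + T) = (7*((¼)*0 + (¼)*2) - 329453)*(208217 + 5564) = (7*(0 + ½) - 329453)*213781 = (7*(½) - 329453)*213781 = (7/2 - 329453)*213781 = -658899/2*213781 = -140860087119/2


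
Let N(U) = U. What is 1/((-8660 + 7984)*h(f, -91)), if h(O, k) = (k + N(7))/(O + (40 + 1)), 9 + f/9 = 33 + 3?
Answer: 71/14196 ≈ 0.0050014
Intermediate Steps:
f = 243 (f = -81 + 9*(33 + 3) = -81 + 9*36 = -81 + 324 = 243)
h(O, k) = (7 + k)/(41 + O) (h(O, k) = (k + 7)/(O + (40 + 1)) = (7 + k)/(O + 41) = (7 + k)/(41 + O))
1/((-8660 + 7984)*h(f, -91)) = 1/((-8660 + 7984)*(((7 - 91)/(41 + 243)))) = 1/((-676)*((-84/284))) = -1/(676*((1/284)*(-84))) = -1/(676*(-21/71)) = -1/676*(-71/21) = 71/14196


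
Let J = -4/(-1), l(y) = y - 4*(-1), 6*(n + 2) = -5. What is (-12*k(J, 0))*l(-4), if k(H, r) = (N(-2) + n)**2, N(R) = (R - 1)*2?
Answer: 0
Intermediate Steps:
n = -17/6 (n = -2 + (1/6)*(-5) = -2 - 5/6 = -17/6 ≈ -2.8333)
l(y) = 4 + y (l(y) = y + 4 = 4 + y)
N(R) = -2 + 2*R (N(R) = (-1 + R)*2 = -2 + 2*R)
J = 4 (J = -4*(-1) = 4)
k(H, r) = 2809/36 (k(H, r) = ((-2 + 2*(-2)) - 17/6)**2 = ((-2 - 4) - 17/6)**2 = (-6 - 17/6)**2 = (-53/6)**2 = 2809/36)
(-12*k(J, 0))*l(-4) = (-12*2809/36)*(4 - 4) = -2809/3*0 = 0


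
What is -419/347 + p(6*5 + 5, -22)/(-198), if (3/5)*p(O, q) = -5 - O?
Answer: -89743/103059 ≈ -0.87079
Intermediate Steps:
p(O, q) = -25/3 - 5*O/3 (p(O, q) = 5*(-5 - O)/3 = -25/3 - 5*O/3)
-419/347 + p(6*5 + 5, -22)/(-198) = -419/347 + (-25/3 - 5*(6*5 + 5)/3)/(-198) = -419*1/347 + (-25/3 - 5*(30 + 5)/3)*(-1/198) = -419/347 + (-25/3 - 5/3*35)*(-1/198) = -419/347 + (-25/3 - 175/3)*(-1/198) = -419/347 - 200/3*(-1/198) = -419/347 + 100/297 = -89743/103059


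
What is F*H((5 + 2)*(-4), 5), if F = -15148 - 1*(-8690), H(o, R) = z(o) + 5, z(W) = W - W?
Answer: -32290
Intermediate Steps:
z(W) = 0
H(o, R) = 5 (H(o, R) = 0 + 5 = 5)
F = -6458 (F = -15148 + 8690 = -6458)
F*H((5 + 2)*(-4), 5) = -6458*5 = -32290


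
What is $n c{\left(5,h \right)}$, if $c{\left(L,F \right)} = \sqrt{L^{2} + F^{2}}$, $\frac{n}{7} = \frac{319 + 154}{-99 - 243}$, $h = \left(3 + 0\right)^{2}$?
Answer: $- \frac{3311 \sqrt{106}}{342} \approx -99.675$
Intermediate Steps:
$h = 9$ ($h = 3^{2} = 9$)
$n = - \frac{3311}{342}$ ($n = 7 \frac{319 + 154}{-99 - 243} = 7 \frac{473}{-342} = 7 \cdot 473 \left(- \frac{1}{342}\right) = 7 \left(- \frac{473}{342}\right) = - \frac{3311}{342} \approx -9.6813$)
$c{\left(L,F \right)} = \sqrt{F^{2} + L^{2}}$
$n c{\left(5,h \right)} = - \frac{3311 \sqrt{9^{2} + 5^{2}}}{342} = - \frac{3311 \sqrt{81 + 25}}{342} = - \frac{3311 \sqrt{106}}{342}$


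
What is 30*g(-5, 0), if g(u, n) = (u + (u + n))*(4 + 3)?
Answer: -2100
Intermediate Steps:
g(u, n) = 7*n + 14*u (g(u, n) = (u + (n + u))*7 = (n + 2*u)*7 = 7*n + 14*u)
30*g(-5, 0) = 30*(7*0 + 14*(-5)) = 30*(0 - 70) = 30*(-70) = -2100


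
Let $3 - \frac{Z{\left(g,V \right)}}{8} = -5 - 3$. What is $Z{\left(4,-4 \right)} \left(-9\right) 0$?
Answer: $0$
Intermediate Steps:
$Z{\left(g,V \right)} = 88$ ($Z{\left(g,V \right)} = 24 - 8 \left(-5 - 3\right) = 24 - -64 = 24 + 64 = 88$)
$Z{\left(4,-4 \right)} \left(-9\right) 0 = 88 \left(-9\right) 0 = \left(-792\right) 0 = 0$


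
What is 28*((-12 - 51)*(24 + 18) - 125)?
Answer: -77588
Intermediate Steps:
28*((-12 - 51)*(24 + 18) - 125) = 28*(-63*42 - 125) = 28*(-2646 - 125) = 28*(-2771) = -77588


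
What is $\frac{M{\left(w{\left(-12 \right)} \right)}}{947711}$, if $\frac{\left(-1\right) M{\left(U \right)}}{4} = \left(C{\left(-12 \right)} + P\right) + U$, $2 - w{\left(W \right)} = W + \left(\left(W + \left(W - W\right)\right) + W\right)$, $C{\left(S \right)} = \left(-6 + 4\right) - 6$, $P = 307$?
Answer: $- \frac{1348}{947711} \approx -0.0014224$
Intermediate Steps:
$C{\left(S \right)} = -8$ ($C{\left(S \right)} = -2 - 6 = -8$)
$w{\left(W \right)} = 2 - 3 W$ ($w{\left(W \right)} = 2 - \left(W + \left(\left(W + \left(W - W\right)\right) + W\right)\right) = 2 - \left(W + \left(\left(W + 0\right) + W\right)\right) = 2 - \left(W + \left(W + W\right)\right) = 2 - \left(W + 2 W\right) = 2 - 3 W$)
$M{\left(U \right)} = -1196 - 4 U$ ($M{\left(U \right)} = - 4 \left(\left(-8 + 307\right) + U\right) = - 4 \left(299 + U\right) = -1196 - 4 U$)
$\frac{M{\left(w{\left(-12 \right)} \right)}}{947711} = \frac{-1196 - 4 \left(2 - -36\right)}{947711} = \left(-1196 - 4 \left(2 + 36\right)\right) \frac{1}{947711} = \left(-1196 - 152\right) \frac{1}{947711} = \left(-1348\right) \frac{1}{947711} = - \frac{1348}{947711}$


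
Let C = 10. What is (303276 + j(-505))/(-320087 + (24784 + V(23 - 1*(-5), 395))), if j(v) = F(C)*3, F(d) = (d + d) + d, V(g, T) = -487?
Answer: -151683/147895 ≈ -1.0256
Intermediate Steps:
F(d) = 3*d (F(d) = 2*d + d = 3*d)
j(v) = 90 (j(v) = (3*10)*3 = 30*3 = 90)
(303276 + j(-505))/(-320087 + (24784 + V(23 - 1*(-5), 395))) = (303276 + 90)/(-320087 + (24784 - 487)) = 303366/(-320087 + 24297) = 303366/(-295790) = 303366*(-1/295790) = -151683/147895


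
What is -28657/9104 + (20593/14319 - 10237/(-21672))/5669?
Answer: -5427254094121/1724360954736 ≈ -3.1474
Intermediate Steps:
-28657/9104 + (20593/14319 - 10237/(-21672))/5669 = -28657*1/9104 + (20593*(1/14319) - 10237*(-1/21672))*(1/5669) = -28657/9104 + (20593/14319 + 10237/21672)*(1/5669) = -28657/9104 + (510659/267288)*(1/5669) = -28657/9104 + 510659/1515255672 = -5427254094121/1724360954736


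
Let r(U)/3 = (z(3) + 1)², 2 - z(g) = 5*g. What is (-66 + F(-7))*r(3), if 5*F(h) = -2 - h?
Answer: -28080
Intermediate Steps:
z(g) = 2 - 5*g
r(U) = 432 (r(U) = 3*((2 - 5*3) + 1)² = 3*((2 - 15) + 1)² = 3*(-13 + 1)² = 3*(-12)² = 3*144 = 432)
F(h) = -⅖ - h/5 (F(h) = (-2 - h)/5 = -⅖ - h/5)
(-66 + F(-7))*r(3) = (-66 + (-⅖ - ⅕*(-7)))*432 = (-66 + (-⅖ + 7/5))*432 = (-66 + 1)*432 = -65*432 = -28080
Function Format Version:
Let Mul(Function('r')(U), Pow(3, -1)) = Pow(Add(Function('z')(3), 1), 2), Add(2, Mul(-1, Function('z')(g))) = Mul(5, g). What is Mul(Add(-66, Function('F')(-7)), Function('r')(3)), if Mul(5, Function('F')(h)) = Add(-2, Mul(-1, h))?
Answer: -28080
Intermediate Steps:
Function('z')(g) = Add(2, Mul(-5, g)) (Function('z')(g) = Add(2, Mul(-1, Mul(5, g))) = Add(2, Mul(-5, g)))
Function('r')(U) = 432 (Function('r')(U) = Mul(3, Pow(Add(Add(2, Mul(-5, 3)), 1), 2)) = Mul(3, Pow(Add(Add(2, -15), 1), 2)) = Mul(3, Pow(Add(-13, 1), 2)) = Mul(3, Pow(-12, 2)) = Mul(3, 144) = 432)
Function('F')(h) = Add(Rational(-2, 5), Mul(Rational(-1, 5), h)) (Function('F')(h) = Mul(Rational(1, 5), Add(-2, Mul(-1, h))) = Add(Rational(-2, 5), Mul(Rational(-1, 5), h)))
Mul(Add(-66, Function('F')(-7)), Function('r')(3)) = Mul(Add(-66, Add(Rational(-2, 5), Mul(Rational(-1, 5), -7))), 432) = Mul(Add(-66, Add(Rational(-2, 5), Rational(7, 5))), 432) = Mul(Add(-66, 1), 432) = Mul(-65, 432) = -28080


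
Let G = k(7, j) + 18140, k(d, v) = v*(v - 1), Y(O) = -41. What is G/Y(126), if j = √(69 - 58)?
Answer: -18151/41 + √11/41 ≈ -442.63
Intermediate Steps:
j = √11 ≈ 3.3166
k(d, v) = v*(-1 + v)
G = 18140 + √11*(-1 + √11) (G = √11*(-1 + √11) + 18140 = 18140 + √11*(-1 + √11) ≈ 18148.)
G/Y(126) = (18151 - √11)/(-41) = (18151 - √11)*(-1/41) = -18151/41 + √11/41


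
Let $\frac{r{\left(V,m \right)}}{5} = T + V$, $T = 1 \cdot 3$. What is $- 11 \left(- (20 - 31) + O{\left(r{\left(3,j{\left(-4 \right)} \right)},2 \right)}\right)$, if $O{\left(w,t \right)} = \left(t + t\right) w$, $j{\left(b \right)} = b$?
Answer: $-1441$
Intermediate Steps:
$T = 3$
$r{\left(V,m \right)} = 15 + 5 V$ ($r{\left(V,m \right)} = 5 \left(3 + V\right) = 15 + 5 V$)
$O{\left(w,t \right)} = 2 t w$
$- 11 \left(- (20 - 31) + O{\left(r{\left(3,j{\left(-4 \right)} \right)},2 \right)}\right) = - 11 \left(- (20 - 31) + 2 \cdot 2 \left(15 + 5 \cdot 3\right)\right) = - 11 \left(- (20 - 31) + 2 \cdot 2 \left(15 + 15\right)\right) = - 11 \left(\left(-1\right) \left(-11\right) + 2 \cdot 2 \cdot 30\right) = - 11 \left(11 + 120\right) = \left(-11\right) 131 = -1441$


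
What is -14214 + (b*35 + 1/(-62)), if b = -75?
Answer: -1044019/62 ≈ -16839.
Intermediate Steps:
-14214 + (b*35 + 1/(-62)) = -14214 + (-75*35 + 1/(-62)) = -14214 + (-2625 - 1/62) = -14214 - 162751/62 = -1044019/62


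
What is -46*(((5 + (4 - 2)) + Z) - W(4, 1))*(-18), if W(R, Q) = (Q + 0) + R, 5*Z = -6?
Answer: 3312/5 ≈ 662.40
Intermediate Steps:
Z = -6/5 (Z = (⅕)*(-6) = -6/5 ≈ -1.2000)
W(R, Q) = Q + R
-46*(((5 + (4 - 2)) + Z) - W(4, 1))*(-18) = -46*(((5 + (4 - 2)) - 6/5) - (1 + 4))*(-18) = -46*(((5 + 2) - 6/5) - 1*5)*(-18) = -46*((7 - 6/5) - 5)*(-18) = -46*(29/5 - 5)*(-18) = -46*⅘*(-18) = -184/5*(-18) = 3312/5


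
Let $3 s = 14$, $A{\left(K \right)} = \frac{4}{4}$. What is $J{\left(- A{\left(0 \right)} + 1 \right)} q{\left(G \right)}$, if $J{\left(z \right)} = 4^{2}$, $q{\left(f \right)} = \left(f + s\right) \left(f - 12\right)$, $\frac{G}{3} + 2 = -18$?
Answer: $63744$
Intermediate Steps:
$A{\left(K \right)} = 1$ ($A{\left(K \right)} = 4 \cdot \frac{1}{4} = 1$)
$G = -60$ ($G = -6 + 3 \left(-18\right) = -6 - 54 = -60$)
$s = \frac{14}{3}$ ($s = \frac{1}{3} \cdot 14 = \frac{14}{3} \approx 4.6667$)
$q{\left(f \right)} = \left(-12 + f\right) \left(\frac{14}{3} + f\right)$ ($q{\left(f \right)} = \left(f + \frac{14}{3}\right) \left(f - 12\right) = \left(\frac{14}{3} + f\right) \left(-12 + f\right) = \left(-12 + f\right) \left(\frac{14}{3} + f\right)$)
$J{\left(z \right)} = 16$
$J{\left(- A{\left(0 \right)} + 1 \right)} q{\left(G \right)} = 16 \left(-56 + \left(-60\right)^{2} - -440\right) = 16 \left(-56 + 3600 + 440\right) = 16 \cdot 3984 = 63744$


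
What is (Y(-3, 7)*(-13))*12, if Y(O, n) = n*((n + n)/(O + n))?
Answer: -3822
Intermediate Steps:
Y(O, n) = 2*n²/(O + n) (Y(O, n) = n*((2*n)/(O + n)) = n*(2*n/(O + n)) = 2*n²/(O + n))
(Y(-3, 7)*(-13))*12 = ((2*7²/(-3 + 7))*(-13))*12 = ((2*49/4)*(-13))*12 = ((2*49*(¼))*(-13))*12 = ((49/2)*(-13))*12 = -637/2*12 = -3822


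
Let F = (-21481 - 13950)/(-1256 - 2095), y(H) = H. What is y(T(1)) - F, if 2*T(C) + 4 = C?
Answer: -80915/6702 ≈ -12.073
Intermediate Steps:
T(C) = -2 + C/2
F = 35431/3351 (F = -35431/(-3351) = -35431*(-1/3351) = 35431/3351 ≈ 10.573)
y(T(1)) - F = (-2 + (½)*1) - 1*35431/3351 = (-2 + ½) - 35431/3351 = -3/2 - 35431/3351 = -80915/6702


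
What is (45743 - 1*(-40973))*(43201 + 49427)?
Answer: 8032329648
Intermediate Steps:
(45743 - 1*(-40973))*(43201 + 49427) = (45743 + 40973)*92628 = 86716*92628 = 8032329648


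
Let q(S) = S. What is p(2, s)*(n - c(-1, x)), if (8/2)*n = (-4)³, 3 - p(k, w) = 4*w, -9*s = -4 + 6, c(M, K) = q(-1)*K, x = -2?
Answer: -70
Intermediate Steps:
c(M, K) = -K
s = -2/9 (s = -(-4 + 6)/9 = -⅑*2 = -2/9 ≈ -0.22222)
p(k, w) = 3 - 4*w
n = -16 (n = (¼)*(-4)³ = (¼)*(-64) = -16)
p(2, s)*(n - c(-1, x)) = (3 - 4*(-2/9))*(-16 - (-1)*(-2)) = (3 + 8/9)*(-16 - 1*2) = 35*(-16 - 2)/9 = (35/9)*(-18) = -70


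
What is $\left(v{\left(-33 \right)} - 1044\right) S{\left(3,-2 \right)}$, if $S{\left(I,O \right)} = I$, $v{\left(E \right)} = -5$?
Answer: $-3147$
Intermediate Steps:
$\left(v{\left(-33 \right)} - 1044\right) S{\left(3,-2 \right)} = \left(-5 - 1044\right) 3 = \left(-1049\right) 3 = -3147$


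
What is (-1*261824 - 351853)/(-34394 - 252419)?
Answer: 613677/286813 ≈ 2.1396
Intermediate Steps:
(-1*261824 - 351853)/(-34394 - 252419) = (-261824 - 351853)/(-286813) = -613677*(-1/286813) = 613677/286813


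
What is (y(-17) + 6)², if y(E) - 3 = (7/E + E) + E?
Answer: 186624/289 ≈ 645.76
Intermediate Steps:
y(E) = 3 + 2*E + 7/E (y(E) = 3 + ((7/E + E) + E) = 3 + ((E + 7/E) + E) = 3 + (2*E + 7/E) = 3 + 2*E + 7/E)
(y(-17) + 6)² = ((3 + 2*(-17) + 7/(-17)) + 6)² = ((3 - 34 + 7*(-1/17)) + 6)² = ((3 - 34 - 7/17) + 6)² = (-534/17 + 6)² = (-432/17)² = 186624/289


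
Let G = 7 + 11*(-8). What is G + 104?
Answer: 23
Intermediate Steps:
G = -81 (G = 7 - 88 = -81)
G + 104 = -81 + 104 = 23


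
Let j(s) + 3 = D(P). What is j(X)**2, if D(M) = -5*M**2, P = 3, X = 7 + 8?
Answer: 2304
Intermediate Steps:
X = 15
j(s) = -48 (j(s) = -3 - 5*3**2 = -3 - 5*9 = -3 - 45 = -48)
j(X)**2 = (-48)**2 = 2304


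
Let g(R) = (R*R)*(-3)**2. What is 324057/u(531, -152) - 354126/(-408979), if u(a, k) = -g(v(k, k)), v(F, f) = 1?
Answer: -44176440223/1226937 ≈ -36005.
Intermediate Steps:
g(R) = 9*R**2 (g(R) = R**2*9 = 9*R**2)
u(a, k) = -9 (u(a, k) = -9*1**2 = -9)
324057/u(531, -152) - 354126/(-408979) = 324057/(-9) - 354126/(-408979) = 324057*(-1/9) - 354126*(-1/408979) = -108019/3 + 354126/408979 = -44176440223/1226937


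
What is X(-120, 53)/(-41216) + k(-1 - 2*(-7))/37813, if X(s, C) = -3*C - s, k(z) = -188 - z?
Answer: -6809709/1558500608 ≈ -0.0043694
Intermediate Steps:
X(s, C) = -s - 3*C
X(-120, 53)/(-41216) + k(-1 - 2*(-7))/37813 = (-1*(-120) - 3*53)/(-41216) + (-188 - (-1 - 2*(-7)))/37813 = (120 - 159)*(-1/41216) + (-188 - (-1 + 14))*(1/37813) = -39*(-1/41216) + (-188 - 1*13)*(1/37813) = 39/41216 + (-188 - 13)*(1/37813) = 39/41216 - 201*1/37813 = 39/41216 - 201/37813 = -6809709/1558500608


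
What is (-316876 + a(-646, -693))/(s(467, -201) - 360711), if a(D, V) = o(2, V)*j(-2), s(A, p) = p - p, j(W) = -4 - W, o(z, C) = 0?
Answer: 316876/360711 ≈ 0.87848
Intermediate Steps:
s(A, p) = 0
a(D, V) = 0 (a(D, V) = 0*(-4 - 1*(-2)) = 0*(-4 + 2) = 0*(-2) = 0)
(-316876 + a(-646, -693))/(s(467, -201) - 360711) = (-316876 + 0)/(0 - 360711) = -316876/(-360711) = -316876*(-1/360711) = 316876/360711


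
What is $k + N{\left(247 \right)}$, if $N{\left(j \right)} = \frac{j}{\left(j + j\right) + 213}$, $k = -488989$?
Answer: $- \frac{345714976}{707} \approx -4.8899 \cdot 10^{5}$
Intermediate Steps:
$N{\left(j \right)} = \frac{j}{213 + 2 j}$ ($N{\left(j \right)} = \frac{j}{2 j + 213} = \frac{j}{213 + 2 j}$)
$k + N{\left(247 \right)} = -488989 + \frac{247}{213 + 2 \cdot 247} = -488989 + \frac{247}{213 + 494} = -488989 + \frac{247}{707} = - \frac{345714976}{707}$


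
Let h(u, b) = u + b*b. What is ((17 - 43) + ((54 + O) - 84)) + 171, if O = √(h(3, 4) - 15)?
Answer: 117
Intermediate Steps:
h(u, b) = u + b²
O = 2 (O = √((3 + 4²) - 15) = √((3 + 16) - 15) = √(19 - 15) = √4 = 2)
((17 - 43) + ((54 + O) - 84)) + 171 = ((17 - 43) + ((54 + 2) - 84)) + 171 = (-26 + (56 - 84)) + 171 = (-26 - 28) + 171 = -54 + 171 = 117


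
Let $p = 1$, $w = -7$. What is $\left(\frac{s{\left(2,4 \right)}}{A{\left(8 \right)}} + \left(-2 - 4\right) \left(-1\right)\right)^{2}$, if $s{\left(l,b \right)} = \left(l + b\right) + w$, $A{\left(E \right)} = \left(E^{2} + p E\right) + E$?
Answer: $\frac{229441}{6400} \approx 35.85$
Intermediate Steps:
$A{\left(E \right)} = E^{2} + 2 E$ ($A{\left(E \right)} = \left(E^{2} + 1 E\right) + E = \left(E^{2} + E\right) + E = \left(E + E^{2}\right) + E = E^{2} + 2 E$)
$s{\left(l,b \right)} = -7 + b + l$ ($s{\left(l,b \right)} = \left(l + b\right) - 7 = \left(b + l\right) - 7 = -7 + b + l$)
$\left(\frac{s{\left(2,4 \right)}}{A{\left(8 \right)}} + \left(-2 - 4\right) \left(-1\right)\right)^{2} = \left(\frac{-7 + 4 + 2}{8 \left(2 + 8\right)} + \left(-2 - 4\right) \left(-1\right)\right)^{2} = \left(- \frac{1}{8 \cdot 10} - -6\right)^{2} = \left(- \frac{1}{80} + 6\right)^{2} = \left(\frac{479}{80}\right)^{2} = \frac{229441}{6400}$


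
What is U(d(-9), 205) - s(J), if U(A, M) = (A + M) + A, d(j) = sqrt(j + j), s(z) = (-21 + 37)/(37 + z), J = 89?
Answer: 12907/63 + 6*I*sqrt(2) ≈ 204.87 + 8.4853*I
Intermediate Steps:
s(z) = 16/(37 + z)
d(j) = sqrt(2)*sqrt(j) (d(j) = sqrt(2*j) = sqrt(2)*sqrt(j))
U(A, M) = M + 2*A
U(d(-9), 205) - s(J) = (205 + 2*(sqrt(2)*sqrt(-9))) - 16/(37 + 89) = (205 + 2*(sqrt(2)*(3*I))) - 16/126 = (205 + 2*(3*I*sqrt(2))) - 16/126 = (205 + 6*I*sqrt(2)) - 1*8/63 = (205 + 6*I*sqrt(2)) - 8/63 = 12907/63 + 6*I*sqrt(2)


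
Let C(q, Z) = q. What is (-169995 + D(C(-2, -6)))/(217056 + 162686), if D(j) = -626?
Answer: -15511/34522 ≈ -0.44931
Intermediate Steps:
(-169995 + D(C(-2, -6)))/(217056 + 162686) = (-169995 - 626)/(217056 + 162686) = -170621/379742 = -170621*1/379742 = -15511/34522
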